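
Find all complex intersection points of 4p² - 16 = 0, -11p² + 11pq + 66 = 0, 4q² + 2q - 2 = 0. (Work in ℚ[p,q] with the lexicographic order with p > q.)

{(2, -1)}

Compute a lex Gröbner basis by Buchberger's algorithm.
f_1 = 4p² - 16, LT = p².
f_2 = -11p² + 11pq + 66, LT = p².
f_3 = 4q² + 2q - 2, LT = q².

S(f_1,f_2): lcm = p². S = pq + 2.
  leading term pq: no divisor's leading term divides it; move pq to the remainder.
  leading term 1: no divisor's leading term divides it; move 2 to the remainder.
  remainder pq + 2 ≠ 0; add h_4 = pq + 2 to the basis.

S(f_1,h_4): lcm = p²q. S = -2p - 4q.
  leading term p: no divisor's leading term divides it; move -2p to the remainder.
  leading term q: no divisor's leading term divides it; move -4q to the remainder.
  remainder -2p - 4q ≠ 0; add h_5 = -2p - 4q to the basis.

S(f_2,h_4): lcm = p²q. S = -pq² - 2p - 6q.
  leading term pq²: subtract (-¼p)·f_3 from -pq² - 2p - 6q → ½pq - 5/2p - 6q
  leading term pq: subtract (½)·h_4 from ½pq - 5/2p - 6q → -5/2p - 6q - 1
  leading term p: subtract (5/4)·h_5 from -5/2p - 6q - 1 → -q - 1
  leading term q: no divisor's leading term divides it; move -q to the remainder.
  leading term 1: no divisor's leading term divides it; move -1 to the remainder.
  remainder -q - 1 ≠ 0; add h_6 = -q - 1 to the basis.

The other S-polynomials (S(f_1,f_3), S(f_2,f_3), S(f_3,h_4), S(f_1,h_5), S(f_2,h_5), S(f_3,h_5), S(h_4,h_5), S(f_1,h_6), S(f_2,h_6), S(f_3,h_6), S(h_4,h_6), S(h_5,h_6)) all reduce to 0 modulo the current basis, so we have a Gröbner basis.
Inter-reduce: drop elements whose leading term is divisible by another's, tail-reduce, and make monic.
Reduced Gröbner basis: {p - 2, q + 1}.

Since the basis is lex-ordered, q + 1 is univariate in q. Its roots are {-1}. Back-substituting each root into the other basis elements fixes the other coordinates.
  q = -1: the earlier basis element becomes p - 2 = 0, giving p = 2 — point (2, -1).
Each listed point satisfies every original equation (direct substitution).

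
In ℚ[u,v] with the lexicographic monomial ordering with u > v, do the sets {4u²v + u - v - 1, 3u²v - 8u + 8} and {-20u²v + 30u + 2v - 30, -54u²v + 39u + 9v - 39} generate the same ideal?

Yes, the ideals are equal.

Equality of ideals is decidable: compute both reduced Gröbner bases (unique for the ordering) and check whether they agree.
Buchberger on the first generating set:
f_1 = 4u²v + u - v - 1, LT = u²v.
f_2 = 3u²v - 8u + 8, LT = u²v.

S(f_1,f_2): lcm = u²v. S = 35/12u - ¼v - 35/12.
  leading term u: no divisor's leading term divides it; move 35/12u to the remainder.
  leading term v: no divisor's leading term divides it; move -¼v to the remainder.
  leading term 1: no divisor's leading term divides it; move -35/12 to the remainder.
  remainder 35/12u - ¼v - 35/12 ≠ 0; add g_3 = 35/12u - ¼v - 35/12 to the basis.

S(f_1,g_3): lcm = u²v. S = 3/35uv² + uv + ¼u - ¼v - ¼.
  leading term uv²: subtract (36/1225v²)·g_3 from 3/35uv² + uv + ¼u - ¼v - ¼ → uv + ¼u + 9/1225v³ + 3/35v² - ¼v - ¼
  leading term uv: subtract (12/35v)·g_3 from uv + ¼u + 9/1225v³ + 3/35v² - ¼v - ¼ → ¼u + 9/1225v³ + 6/35v² + ¾v - ¼
  leading term u: subtract (3/35)·g_3 from ¼u + 9/1225v³ + 6/35v² + ¾v - ¼ → 9/1225v³ + 6/35v² + 27/35v
  leading term v³: no divisor's leading term divides it; move 9/1225v³ to the remainder.
  leading term v²: no divisor's leading term divides it; move 6/35v² to the remainder.
  leading term v: no divisor's leading term divides it; move 27/35v to the remainder.
  remainder 9/1225v³ + 6/35v² + 27/35v ≠ 0; add g_4 = 9/1225v³ + 6/35v² + 27/35v to the basis.

The other S-polynomials (S(f_2,g_3), S(f_1,g_4), S(f_2,g_4), S(g_3,g_4)) all reduce to 0 modulo the current basis, so we have a Gröbner basis.
Inter-reduce: drop elements whose leading term is divisible by another's, tail-reduce, and make monic.
Reduced Gröbner basis: {u - 3/35v - 1, v³ + 70/3v² + 105v}.

Buchberger on the second generating set:
h_1 = -20u²v + 30u + 2v - 30, LT = u²v.
h_2 = -54u²v + 39u + 9v - 39, LT = u²v.

S(h_1,h_2): lcm = u²v. S = -7/9u + 1/15v + 7/9.
  leading term u: no divisor's leading term divides it; move -7/9u to the remainder.
  leading term v: no divisor's leading term divides it; move 1/15v to the remainder.
  leading term 1: no divisor's leading term divides it; move 7/9 to the remainder.
  remainder -7/9u + 1/15v + 7/9 ≠ 0; add k_3 = -7/9u + 1/15v + 7/9 to the basis.

S(h_1,k_3): lcm = u²v. S = 3/35uv² + uv - 3/2u - 1/10v + 3/2.
  leading term uv²: subtract (-27/245v²)·k_3 from 3/35uv² + uv - 3/2u - 1/10v + 3/2 → uv - 3/2u + 9/1225v³ + 3/35v² - 1/10v + 3/2
  leading term uv: subtract (-9/7v)·k_3 from uv - 3/2u + 9/1225v³ + 3/35v² - 1/10v + 3/2 → -3/2u + 9/1225v³ + 6/35v² + 9/10v + 3/2
  leading term u: subtract (27/14)·k_3 from -3/2u + 9/1225v³ + 6/35v² + 9/10v + 3/2 → 9/1225v³ + 6/35v² + 27/35v
  leading term v³: no divisor's leading term divides it; move 9/1225v³ to the remainder.
  leading term v²: no divisor's leading term divides it; move 6/35v² to the remainder.
  leading term v: no divisor's leading term divides it; move 27/35v to the remainder.
  remainder 9/1225v³ + 6/35v² + 27/35v ≠ 0; add k_4 = 9/1225v³ + 6/35v² + 27/35v to the basis.

The other S-polynomials (S(h_2,k_3), S(h_1,k_4), S(h_2,k_4), S(k_3,k_4)) all reduce to 0 modulo the current basis, so we have a Gröbner basis.
Inter-reduce: drop elements whose leading term is divisible by another's, tail-reduce, and make monic.
Reduced Gröbner basis: {u - 3/35v - 1, v³ + 70/3v² + 105v}.

These coincide, so the ideals are equal.
The same test decides containment: I ⊆ J iff every generator of I reduces to 0 modulo a Gröbner basis of J.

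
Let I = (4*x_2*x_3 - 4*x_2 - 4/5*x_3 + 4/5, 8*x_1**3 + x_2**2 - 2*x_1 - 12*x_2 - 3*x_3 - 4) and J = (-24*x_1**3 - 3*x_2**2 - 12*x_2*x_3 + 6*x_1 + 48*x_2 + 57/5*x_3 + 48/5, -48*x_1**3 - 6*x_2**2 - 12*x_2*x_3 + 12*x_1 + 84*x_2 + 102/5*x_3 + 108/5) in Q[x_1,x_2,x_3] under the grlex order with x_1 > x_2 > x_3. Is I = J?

Yes, the ideals are equal.

Since reduced Gröbner bases are canonical representatives of ideals under a given ordering, it suffices to compute and compare them.
Buchberger on the first generating set:
f_1 = 4*x_2*x_3 - 4*x_2 - 4/5*x_3 + 4/5, LT = x_2*x_3.
f_2 = 8*x_1**3 + x_2**2 - 2*x_1 - 12*x_2 - 3*x_3 - 4, LT = x_1**3.

The S-polynomials (S(f_1,f_2)) all reduce to 0 modulo the current basis, so we have a Gröbner basis.
Inter-reduce: drop elements whose leading term is divisible by another's, tail-reduce, and make monic.
Reduced Gröbner basis: {x_1**3 + 1/8*x_2**2 - 1/4*x_1 - 3/2*x_2 - 3/8*x_3 - 1/2, x_2*x_3 - x_2 - 1/5*x_3 + 1/5}.

Buchberger on the second generating set:
h_1 = -24*x_1**3 - 3*x_2**2 - 12*x_2*x_3 + 6*x_1 + 48*x_2 + 57/5*x_3 + 48/5, LT = x_1**3.
h_2 = -48*x_1**3 - 6*x_2**2 - 12*x_2*x_3 + 12*x_1 + 84*x_2 + 102/5*x_3 + 108/5, LT = x_1**3.

S(h_1,h_2): lcm = x_1**3. S = 1/4*x_2*x_3 - 1/4*x_2 - 1/20*x_3 + 1/20.
  leading term x_2*x_3: no divisor's leading term divides it; move 1/4*x_2*x_3 to the remainder.
  leading term x_2: no divisor's leading term divides it; move -1/4*x_2 to the remainder.
  leading term x_3: no divisor's leading term divides it; move -1/20*x_3 to the remainder.
  leading term 1: no divisor's leading term divides it; move 1/20 to the remainder.
  remainder 1/4*x_2*x_3 - 1/4*x_2 - 1/20*x_3 + 1/20 ≠ 0; add k_3 = 1/4*x_2*x_3 - 1/4*x_2 - 1/20*x_3 + 1/20 to the basis.

The other S-polynomials (S(h_1,k_3), S(h_2,k_3)) all reduce to 0 modulo the current basis, so we have a Gröbner basis.
Inter-reduce: drop elements whose leading term is divisible by another's, tail-reduce, and make monic.
Reduced Gröbner basis: {x_1**3 + 1/8*x_2**2 - 1/4*x_1 - 3/2*x_2 - 3/8*x_3 - 1/2, x_2*x_3 - x_2 - 1/5*x_3 + 1/5}.

Same reduced basis, so the two generating sets span the same ideal.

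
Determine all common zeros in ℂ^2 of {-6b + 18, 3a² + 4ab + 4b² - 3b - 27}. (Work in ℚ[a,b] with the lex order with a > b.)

Compute a lex Gröbner basis by Buchberger's algorithm.
f_1 = -6b + 18, LT = b.
f_2 = 3a² + 4ab + 4b² - 3b - 27, LT = a².

The S-polynomials (S(f_1,f_2)) all reduce to 0 modulo the current basis, so we have a Gröbner basis.
Inter-reduce: drop elements whose leading term is divisible by another's, tail-reduce, and make monic.
Reduced Gröbner basis: {a² + 4a, b - 3}.

A lex Gröbner basis eliminates variables successively. Here b - 3 depends only on b, with roots {3}; lifting each root through the earlier basis elements recovers the full solutions.
  b = 3: the earlier basis element becomes a² + 4a = 0, giving a = -4, 0 — points (-4, 3), (0, 3).

{(-4, 3), (0, 3)}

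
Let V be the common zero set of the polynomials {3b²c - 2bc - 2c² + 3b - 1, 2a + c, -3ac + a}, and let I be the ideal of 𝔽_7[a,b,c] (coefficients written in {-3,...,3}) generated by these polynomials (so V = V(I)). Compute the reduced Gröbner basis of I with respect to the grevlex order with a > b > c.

f_1 = 3b²c - 2bc - 2c² + 3b - 1, LT = b²c.
f_2 = 2a + c, LT = a.
f_3 = -3ac + a, LT = ac.

S(f_1,f_3): lcm = ab²c. S = -2ab² - 3abc - 3ac² + ab + 2a.
  leading term ab²: subtract (-b²)·f_2 from -2ab² - 3abc - 3ac² + ab + 2a → -3abc + b²c - 3ac² + ab + 2a
  leading term abc: subtract (2bc)·f_2 from -3abc + b²c - 3ac² + ab + 2a → b²c - 3ac² - 2bc² + ab + 2a
  leading term b²c: subtract (-2)·f_1 from b²c - 3ac² - 2bc² + ab + 2a → -3ac² - 2bc² + ab + 3bc + 3c² + 2a - b - 2
  leading term ac²: subtract (2c²)·f_2 from -3ac² - 2bc² + ab + 3bc + 3c² + 2a - b - 2 → -2bc² - 2c³ + ab + 3bc + 3c² + 2a - b - 2
  leading term bc²: no divisor's leading term divides it; move -2bc² to the remainder.
  leading term c³: no divisor's leading term divides it; move -2c³ to the remainder.
  leading term ab: subtract (-3b)·f_2 from ab + 3bc + 3c² + 2a - b - 2 → -bc + 3c² + 2a - b - 2
  leading term bc: no divisor's leading term divides it; move -bc to the remainder.
  leading term c²: no divisor's leading term divides it; move 3c² to the remainder.
  leading term a: subtract (1)·f_2 from 2a - b - 2 → -b - c - 2
  leading term b: no divisor's leading term divides it; move -b to the remainder.
  leading term c: no divisor's leading term divides it; move -c to the remainder.
  leading term 1: no divisor's leading term divides it; move -2 to the remainder.
  remainder -2bc² - 2c³ - bc + 3c² - b - c - 2 ≠ 0; add g_4 = -2bc² - 2c³ - bc + 3c² - b - c - 2 to the basis.

S(f_2,f_3): lcm = ac. S = -3c² - 2a.
  leading term c²: no divisor's leading term divides it; move -3c² to the remainder.
  leading term a: subtract (-1)·f_2 from -2a → c
  leading term c: no divisor's leading term divides it; move c to the remainder.
  remainder -3c² + c ≠ 0; add g_5 = -3c² + c to the basis.

S(f_1,g_4): lcm = b²c². S = -bc³ + 3b²c + 2bc² - 3c³ + 3b² - 3bc - b + 2c.
  leading term bc³: subtract (-3c)·g_4 from -bc³ + 3b²c + 2bc² - 3c³ + 3b² - 3bc - b + 2c → c⁴ + 3b²c - bc² - c³ + 3b² + bc - 3c² - b + 3c
  leading term c⁴: subtract (2c²)·g_5 from c⁴ + 3b²c - bc² - c³ + 3b² + bc - 3c² - b + 3c → 3b²c - bc² - 3c³ + 3b² + bc - 3c² - b + 3c
  leading term b²c: subtract (1)·f_1 from 3b²c - bc² - 3c³ + 3b² + bc - 3c² - b + 3c → -bc² - 3c³ + 3b² + 3bc - c² + 3b + 3c + 1
  leading term bc²: subtract (-3)·g_4 from -bc² - 3c³ + 3b² + 3bc - c² + 3b + 3c + 1 → -2c³ + 3b² + c² + 2
  leading term c³: subtract (3c)·g_5 from -2c³ + 3b² + c² + 2 → 3b² - 2c² + 2
  leading term b²: no divisor's leading term divides it; move 3b² to the remainder.
  leading term c²: subtract (3)·g_5 from -2c² + 2 → -3c + 2
  leading term c: no divisor's leading term divides it; move -3c to the remainder.
  leading term 1: no divisor's leading term divides it; move 2 to the remainder.
  remainder 3b² - 3c + 2 ≠ 0; add g_6 = 3b² - 3c + 2 to the basis.

S(f_3,g_4): lcm = abc². S = -ac³ - 2abc - 2ac² + 3ab + 3ac - a.
  leading term ac³: subtract (3c³)·f_2 from -ac³ - 2abc - 2ac² + 3ab + 3ac - a → -3c⁴ - 2abc - 2ac² + 3ab + 3ac - a
  leading term c⁴: subtract (c²)·g_5 from -3c⁴ - 2abc - 2ac² + 3ab + 3ac - a → -2abc - 2ac² - c³ + 3ab + 3ac - a
  leading term abc: subtract (-bc)·f_2 from -2abc - 2ac² - c³ + 3ab + 3ac - a → -2ac² + bc² - c³ + 3ab + 3ac - a
  leading term ac²: subtract (-c²)·f_2 from -2ac² + bc² - c³ + 3ab + 3ac - a → bc² + 3ab + 3ac - a
  leading term bc²: subtract (3)·g_4 from bc² + 3ab + 3ac - a → -c³ + 3ab + 3ac + 3bc - 2c² - a + 3b + 3c - 1
  leading term c³: subtract (-2c)·g_5 from -c³ + 3ab + 3ac + 3bc - 2c² - a + 3b + 3c - 1 → 3ab + 3ac + 3bc - a + 3b + 3c - 1
  leading term ab: subtract (-2b)·f_2 from 3ab + 3ac + 3bc - a + 3b + 3c - 1 → 3ac - 2bc - a + 3b + 3c - 1
  leading term ac: subtract (-2c)·f_2 from 3ac - 2bc - a + 3b + 3c - 1 → -2bc + 2c² - a + 3b + 3c - 1
  leading term bc: no divisor's leading term divides it; move -2bc to the remainder.
  leading term c²: subtract (-3)·g_5 from 2c² - a + 3b + 3c - 1 → -a + 3b - c - 1
  leading term a: subtract (3)·f_2 from -a + 3b - c - 1 → 3b + 3c - 1
  leading term b: no divisor's leading term divides it; move 3b to the remainder.
  leading term c: no divisor's leading term divides it; move 3c to the remainder.
  leading term 1: no divisor's leading term divides it; move -1 to the remainder.
  remainder -2bc + 3b + 3c - 1 ≠ 0; add g_7 = -2bc + 3b + 3c - 1 to the basis.

The other S-polynomials (S(f_1,f_2), S(f_2,g_4), S(f_1,g_5), S(f_2,g_5), S(f_3,g_5), S(g_4,g_5), S(f_1,g_6), S(f_2,g_6), S(f_3,g_6), S(g_4,g_6), S(g_5,g_6), S(f_1,g_7), S(f_2,g_7), S(f_3,g_7), S(g_4,g_7), S(g_5,g_7), S(g_6,g_7)) all reduce to 0 modulo the current basis, so we have a Gröbner basis.
Inter-reduce: drop elements whose leading term is divisible by another's, tail-reduce, and make monic.

G = {b² - c + 3, bc + 2b + 2c - 3, c² + 2c, a - 3c}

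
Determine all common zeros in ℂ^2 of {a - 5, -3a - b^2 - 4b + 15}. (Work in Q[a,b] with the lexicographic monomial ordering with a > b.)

{(5, -4), (5, 0)}

Compute a lex Gröbner basis by Buchberger's algorithm.
f_1 = a - 5, LT = a.
f_2 = -3a - b^2 - 4b + 15, LT = a.

S(f_1,f_2): lcm = a. S = -1/3b^2 - 4/3b.
  leading term b^2: no divisor's leading term divides it; move -1/3b^2 to the remainder.
  leading term b: no divisor's leading term divides it; move -4/3b to the remainder.
  remainder -1/3b^2 - 4/3b ≠ 0; add h_3 = -1/3b^2 - 4/3b to the basis.

The other S-polynomials (S(f_1,h_3), S(f_2,h_3)) all reduce to 0 modulo the current basis, so we have a Gröbner basis.
Inter-reduce: drop elements whose leading term is divisible by another's, tail-reduce, and make monic.
Reduced Gröbner basis: {a - 5, b^2 + 4b}.

The lex basis is triangular: the last element involves only b. Solving b^2 + 4b = 0 gives b ∈ {-4, 0}; substituting each value into the earlier elements determines the remaining variables.
  b = -4: the earlier basis element becomes a - 5 = 0, giving a = 5 — point (5, -4).
  b = 0: the earlier basis element becomes a - 5 = 0, giving a = 5 — point (5, 0).
Check: every point annihilates each of the original generators.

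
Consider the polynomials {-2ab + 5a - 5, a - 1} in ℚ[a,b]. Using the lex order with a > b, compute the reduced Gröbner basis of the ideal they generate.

f_1 = -2ab + 5a - 5, LT = ab.
f_2 = a - 1, LT = a.

S(f_1,f_2): lcm = ab. S = -5/2a + b + 5/2.
  leading term a: subtract (-5/2)·f_2 from -5/2a + b + 5/2 → b
  leading term b: no divisor's leading term divides it; move b to the remainder.
  remainder b ≠ 0; add g_3 = b to the basis.

S(f_1,g_3): lcm = ab. S = -5/2a + 5/2.
  leading term a: subtract (-5/2)·f_2 from -5/2a + 5/2 → 0
  remainder 0.

S(f_2,g_3): leading monomials are coprime, so the S-polynomial reduces to 0 (Buchberger's first criterion).
Every S-polynomial of the final basis reduces to 0, so we have a Gröbner basis.
Inter-reduce: drop elements whose leading term is divisible by another's, tail-reduce, and make monic.

G = {a - 1, b}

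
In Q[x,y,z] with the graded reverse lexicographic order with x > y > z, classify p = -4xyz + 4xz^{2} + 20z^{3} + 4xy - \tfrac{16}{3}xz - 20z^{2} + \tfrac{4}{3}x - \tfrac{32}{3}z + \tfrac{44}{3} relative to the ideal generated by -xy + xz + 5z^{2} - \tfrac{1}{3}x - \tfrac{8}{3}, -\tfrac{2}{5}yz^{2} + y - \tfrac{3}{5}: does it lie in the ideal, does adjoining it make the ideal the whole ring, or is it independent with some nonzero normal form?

First compute the reduced Gröbner basis of I by Buchberger's algorithm.
f_1 = -xy + xz + 5z^{2} - \tfrac{1}{3}x - \tfrac{8}{3}, LT = xy.
f_2 = -\tfrac{2}{5}yz^{2} + y - \tfrac{3}{5}, LT = yz^{2}.

S(f_1,f_2): lcm = xyz^{2}. S = -xz^{3} - 5z^{4} + \tfrac{1}{3}xz^{2} + \tfrac{5}{2}xy + \tfrac{8}{3}z^{2} - \tfrac{3}{2}x.
  leading term xz^{3}: no divisor's leading term divides it; move -xz^{3} to the remainder.
  leading term z^{4}: no divisor's leading term divides it; move -5z^{4} to the remainder.
  leading term xz^{2}: no divisor's leading term divides it; move \tfrac{1}{3}xz^{2} to the remainder.
  leading term xy: subtract (-\tfrac{5}{2})·f_1 from \tfrac{5}{2}xy + \tfrac{8}{3}z^{2} - \tfrac{3}{2}x → \tfrac{5}{2}xz + \tfrac{91}{6}z^{2} - \tfrac{7}{3}x - \tfrac{20}{3}
  leading term xz: no divisor's leading term divides it; move \tfrac{5}{2}xz to the remainder.
  leading term z^{2}: no divisor's leading term divides it; move \tfrac{91}{6}z^{2} to the remainder.
  leading term x: no divisor's leading term divides it; move -\tfrac{7}{3}x to the remainder.
  leading term 1: no divisor's leading term divides it; move -\tfrac{20}{3} to the remainder.
  remainder -xz^{3} - 5z^{4} + \tfrac{1}{3}xz^{2} + \tfrac{5}{2}xz + \tfrac{91}{6}z^{2} - \tfrac{7}{3}x - \tfrac{20}{3} ≠ 0; add h_3 = -xz^{3} - 5z^{4} + \tfrac{1}{3}xz^{2} + \tfrac{5}{2}xz + \tfrac{91}{6}z^{2} - \tfrac{7}{3}x - \tfrac{20}{3} to the basis.

The other S-polynomials (S(f_1,h_3), S(f_2,h_3)) all reduce to 0 modulo the current basis, so we have a Gröbner basis.
Inter-reduce: drop elements whose leading term is divisible by another's, tail-reduce, and make monic.
Reduced Gröbner basis: {xz^{3} + 5z^{4} - \tfrac{1}{3}xz^{2} - \tfrac{5}{2}xz - \tfrac{91}{6}z^{2} + \tfrac{7}{3}x + \tfrac{20}{3}, yz^{2} - \tfrac{5}{2}y + \tfrac{3}{2}, xy - xz - 5z^{2} + \tfrac{1}{3}x + \tfrac{8}{3}}.
Label its elements g_1 = xz^{3} + 5z^{4} - \tfrac{1}{3}xz^{2} - \tfrac{5}{2}xz - \tfrac{91}{6}z^{2} + \tfrac{7}{3}x + \tfrac{20}{3}, g_2 = yz^{2} - \tfrac{5}{2}y + \tfrac{3}{2}, g_3 = xy - xz - 5z^{2} + \tfrac{1}{3}x + \tfrac{8}{3}.

Reduce p = -4xyz + 4xz^{2} + 20z^{3} + 4xy - \tfrac{16}{3}xz - 20z^{2} + \tfrac{4}{3}x - \tfrac{32}{3}z + \tfrac{44}{3} modulo G:
  leading term xyz: subtract (-4z)·g_3 from -4xyz + 4xz^{2} + 20z^{3} + 4xy - \tfrac{16}{3}xz - 20z^{2} + \tfrac{4}{3}x - \tfrac{32}{3}z + \tfrac{44}{3} → 4xy - 4xz - 20z^{2} + \tfrac{4}{3}x + \tfrac{44}{3}
  leading term xy: subtract (4)·g_3 from 4xy - 4xz - 20z^{2} + \tfrac{4}{3}x + \tfrac{44}{3} → 4
  leading term 1: no divisor's leading term divides it; move 4 to the remainder.
  normal form = 4.
The normal form is nonzero, so p ∉ I. Since p minus its normal form lies in I, I + (p) = I + (r) where r = 4; decide whether this ideal is the whole ring.
Here r = 4 is a nonzero constant, hence a unit: 1 ∈ I + (p), the Gröbner basis of I + (p) is {1}, and the enlarged system has no common solution — adjoining p is inconsistent.

Adjoining -4xyz + 4xz^{2} + 20z^{3} + 4xy - \tfrac{16}{3}xz - 20z^{2} + \tfrac{4}{3}x - \tfrac{32}{3}z + \tfrac{44}{3} makes the ideal the whole ring: the system is inconsistent.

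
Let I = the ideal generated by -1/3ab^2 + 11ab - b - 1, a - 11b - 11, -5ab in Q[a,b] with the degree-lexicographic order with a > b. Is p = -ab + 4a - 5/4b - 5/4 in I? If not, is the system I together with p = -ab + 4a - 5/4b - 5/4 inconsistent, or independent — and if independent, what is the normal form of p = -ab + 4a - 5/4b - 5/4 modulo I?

First compute the reduced Gröbner basis of I by Buchberger's algorithm.
f_1 = -1/3ab^2 + 11ab - b - 1, LT = ab^2.
f_2 = a - 11b - 11, LT = a.
f_3 = -5ab, LT = ab.

S(f_1,f_2): lcm = ab^2. S = 11b^3 - 33ab + 11b^2 + 3b + 3.
  leading term b^3: no divisor's leading term divides it; move 11b^3 to the remainder.
  leading term ab: subtract (-33b)·f_2 from -33ab + 11b^2 + 3b + 3 → -352b^2 - 360b + 3
  leading term b^2: no divisor's leading term divides it; move -352b^2 to the remainder.
  leading term b: no divisor's leading term divides it; move -360b to the remainder.
  leading term 1: no divisor's leading term divides it; move 3 to the remainder.
  remainder 11b^3 - 352b^2 - 360b + 3 ≠ 0; add h_4 = 11b^3 - 352b^2 - 360b + 3 to the basis.

S(f_1,f_3): lcm = ab^2. S = -33ab + 3b + 3.
  leading term ab: subtract (-33b)·f_2 from -33ab + 3b + 3 → -363b^2 - 360b + 3
  leading term b^2: no divisor's leading term divides it; move -363b^2 to the remainder.
  leading term b: no divisor's leading term divides it; move -360b to the remainder.
  leading term 1: no divisor's leading term divides it; move 3 to the remainder.
  remainder -363b^2 - 360b + 3 ≠ 0; add h_5 = -363b^2 - 360b + 3 to the basis.

S(f_2,f_3): lcm = ab. S = -11b^2 - 11b.
  leading term b^2: subtract (1/33)·h_5 from -11b^2 - 11b → -1/11b - 1/11
  leading term b: no divisor's leading term divides it; move -1/11b to the remainder.
  leading term 1: no divisor's leading term divides it; move -1/11 to the remainder.
  remainder -1/11b - 1/11 ≠ 0; add h_6 = -1/11b - 1/11 to the basis.

The other S-polynomials (S(f_1,h_4), S(f_2,h_4), S(f_3,h_4), S(f_1,h_5), S(f_2,h_5), S(f_3,h_5), S(h_4,h_5), S(f_1,h_6), S(f_2,h_6), S(f_3,h_6), S(h_4,h_6), S(h_5,h_6)) all reduce to 0 modulo the current basis, so we have a Gröbner basis.
Inter-reduce: drop elements whose leading term is divisible by another's, tail-reduce, and make monic.
Reduced Gröbner basis: {a, b + 1}.
Label its elements g_1 = a, g_2 = b + 1.

Reduce p = -ab + 4a - 5/4b - 5/4 modulo G:
  leading term ab: subtract (-b)·g_1 from -ab + 4a - 5/4b - 5/4 → 4a - 5/4b - 5/4
  leading term a: subtract (4)·g_1 from 4a - 5/4b - 5/4 → -5/4b - 5/4
  leading term b: subtract (-5/4)·g_2 from -5/4b - 5/4 → 0
  normal form = 0.
Since the normal form is 0, p ∈ I.

-ab + 4a - 5/4b - 5/4 lies in I (it reduces to 0).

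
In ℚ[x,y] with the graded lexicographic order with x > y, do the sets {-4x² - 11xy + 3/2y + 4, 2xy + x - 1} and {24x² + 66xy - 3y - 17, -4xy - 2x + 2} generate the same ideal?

For a fixed monomial order, each ideal has a unique reduced Gröbner basis; comparing bases decides equality.
Buchberger on the first generating set:
f_1 = -4x² - 11xy + 3/2y + 4, LT = x².
f_2 = 2xy + x - 1, LT = xy.

S(f_1,f_2): lcm = x²y. S = 11/4xy² - ½x² - ⅜y² + ½x - y.
  leading term xy²: subtract (11/8y)·f_2 from 11/4xy² - ½x² - ⅜y² + ½x - y → -½x² - 11/8xy - ⅜y² + ½x + ⅜y
  leading term x²: subtract (⅛)·f_1 from -½x² - 11/8xy - ⅜y² + ½x + ⅜y → -⅜y² + ½x + 3/16y - ½
  leading term y²: no divisor's leading term divides it; move -⅜y² to the remainder.
  leading term x: no divisor's leading term divides it; move ½x to the remainder.
  leading term y: no divisor's leading term divides it; move 3/16y to the remainder.
  leading term 1: no divisor's leading term divides it; move -½ to the remainder.
  remainder -⅜y² + ½x + 3/16y - ½ ≠ 0; add g_3 = -⅜y² + ½x + 3/16y - ½ to the basis.

The other S-polynomials (S(f_1,g_3), S(f_2,g_3)) all reduce to 0 modulo the current basis, so we have a Gröbner basis.
Inter-reduce: drop elements whose leading term is divisible by another's, tail-reduce, and make monic.
Reduced Gröbner basis: {x² - 11/8x - ⅜y + ⅜, xy + ½x - ½, y² - 4/3x - ½y + 4/3}.

Buchberger on the second generating set:
h_1 = 24x² + 66xy - 3y - 17, LT = x².
h_2 = -4xy - 2x + 2, LT = xy.

S(h_1,h_2): lcm = x²y. S = 11/4xy² - ½x² - ⅛y² + ½x - 17/24y.
  leading term xy²: subtract (-11/16y)·h_2 from 11/4xy² - ½x² - ⅛y² + ½x - 17/24y → -½x² - 11/8xy - ⅛y² + ½x + ⅔y
  leading term x²: subtract (-1/48)·h_1 from -½x² - 11/8xy - ⅛y² + ½x + ⅔y → -⅛y² + ½x + 29/48y - 17/48
  leading term y²: no divisor's leading term divides it; move -⅛y² to the remainder.
  leading term x: no divisor's leading term divides it; move ½x to the remainder.
  leading term y: no divisor's leading term divides it; move 29/48y to the remainder.
  leading term 1: no divisor's leading term divides it; move -17/48 to the remainder.
  remainder -⅛y² + ½x + 29/48y - 17/48 ≠ 0; add k_3 = -⅛y² + ½x + 29/48y - 17/48 to the basis.

The other S-polynomials (S(h_1,k_3), S(h_2,k_3)) all reduce to 0 modulo the current basis, so we have a Gröbner basis.
Inter-reduce: drop elements whose leading term is divisible by another's, tail-reduce, and make monic.
Reduced Gröbner basis: {x² - 11/8x - ⅛y + ⅔, xy + ½x - ½, y² - 4x - 29/6y + 17/6}.

The bases are distinct; the ideals are different.

No, the ideals differ.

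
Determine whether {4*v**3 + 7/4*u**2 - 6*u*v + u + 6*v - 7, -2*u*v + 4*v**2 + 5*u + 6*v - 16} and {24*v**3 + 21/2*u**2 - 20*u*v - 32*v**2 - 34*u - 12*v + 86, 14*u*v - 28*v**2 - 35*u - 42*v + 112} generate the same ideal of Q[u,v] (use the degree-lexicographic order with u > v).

Yes, the ideals are equal.

Two ideals are equal iff their reduced Gröbner bases coincide (the reduced basis is unique for a fixed ordering).
Buchberger on the first generating set:
f_1 = 4*v**3 + 7/4*u**2 - 6*u*v + u + 6*v - 7, LT = v**3.
f_2 = -2*u*v + 4*v**2 + 5*u + 6*v - 16, LT = u*v.

S(f_1,f_2): lcm = u*v**3. S = 2*v**4 + 7/16*u**3 - 3/2*u**2*v + 5/2*u*v**2 + 3*v**3 + 1/4*u**2 + 3/2*u*v - 8*v**2 - 7/4*u.
  leading term v**4: subtract (1/2*v)·f_1 from 2*v**4 + 7/16*u**3 - 3/2*u**2*v + 5/2*u*v**2 + 3*v**3 + 1/4*u**2 + 3/2*u*v - 8*v**2 - 7/4*u → 7/16*u**3 - 19/8*u**2*v + 11/2*u*v**2 + 3*v**3 + 1/4*u**2 + u*v - 11*v**2 - 7/4*u + 7/2*v
  leading term u**3: no divisor's leading term divides it; move 7/16*u**3 to the remainder.
  leading term u**2*v: subtract (19/16*u)·f_2 from -19/8*u**2*v + 11/2*u*v**2 + 3*v**3 + 1/4*u**2 + u*v - 11*v**2 - 7/4*u + 7/2*v → 3/4*u*v**2 + 3*v**3 - 91/16*u**2 - 49/8*u*v - 11*v**2 + 69/4*u + 7/2*v
  leading term u*v**2: subtract (-3/8*v)·f_2 from 3/4*u*v**2 + 3*v**3 - 91/16*u**2 - 49/8*u*v - 11*v**2 + 69/4*u + 7/2*v → 9/2*v**3 - 91/16*u**2 - 17/4*u*v - 35/4*v**2 + 69/4*u - 5/2*v
  leading term v**3: subtract (9/8)·f_1 from 9/2*v**3 - 91/16*u**2 - 17/4*u*v - 35/4*v**2 + 69/4*u - 5/2*v → -245/32*u**2 + 5/2*u*v - 35/4*v**2 + 129/8*u - 37/4*v + 63/8
  leading term u**2: no divisor's leading term divides it; move -245/32*u**2 to the remainder.
  leading term u*v: subtract (-5/4)·f_2 from 5/2*u*v - 35/4*v**2 + 129/8*u - 37/4*v + 63/8 → -15/4*v**2 + 179/8*u - 7/4*v - 97/8
  leading term v**2: no divisor's leading term divides it; move -15/4*v**2 to the remainder.
  leading term u: no divisor's leading term divides it; move 179/8*u to the remainder.
  leading term v: no divisor's leading term divides it; move -7/4*v to the remainder.
  leading term 1: no divisor's leading term divides it; move -97/8 to the remainder.
  remainder 7/16*u**3 - 245/32*u**2 - 15/4*v**2 + 179/8*u - 7/4*v - 97/8 ≠ 0; add g_3 = 7/16*u**3 - 245/32*u**2 - 15/4*v**2 + 179/8*u - 7/4*v - 97/8 to the basis.

The other S-polynomials (S(f_1,g_3), S(f_2,g_3)) all reduce to 0 modulo the current basis, so we have a Gröbner basis.
Inter-reduce: drop elements whose leading term is divisible by another's, tail-reduce, and make monic.
Reduced Gröbner basis: {u**3 - 35/2*u**2 - 60/7*v**2 + 358/7*u - 4*v - 194/7, v**3 + 7/16*u**2 - 3*v**2 - 7/2*u - 3*v + 41/4, u*v - 2*v**2 - 5/2*u - 3*v + 8}.

Buchberger on the second generating set:
h_1 = 24*v**3 + 21/2*u**2 - 20*u*v - 32*v**2 - 34*u - 12*v + 86, LT = v**3.
h_2 = 14*u*v - 28*v**2 - 35*u - 42*v + 112, LT = u*v.

S(h_1,h_2): lcm = u*v**3. S = 2*v**4 + 7/16*u**3 - 5/6*u**2*v + 7/6*u*v**2 + 3*v**3 - 17/12*u**2 - 1/2*u*v - 8*v**2 + 43/12*u.
  leading term v**4: subtract (1/12*v)·h_1 from 2*v**4 + 7/16*u**3 - 5/6*u**2*v + 7/6*u*v**2 + 3*v**3 - 17/12*u**2 - 1/2*u*v - 8*v**2 + 43/12*u → 7/16*u**3 - 41/24*u**2*v + 17/6*u*v**2 + 17/3*v**3 - 17/12*u**2 + 7/3*u*v - 7*v**2 + 43/12*u - 43/6*v
  leading term u**3: no divisor's leading term divides it; move 7/16*u**3 to the remainder.
  leading term u**2*v: subtract (-41/336*u)·h_2 from -41/24*u**2*v + 17/6*u*v**2 + 17/3*v**3 - 17/12*u**2 + 7/3*u*v - 7*v**2 + 43/12*u - 43/6*v → -7/12*u*v**2 + 17/3*v**3 - 91/16*u**2 - 67/24*u*v - 7*v**2 + 69/4*u - 43/6*v
  leading term u*v**2: subtract (-1/24*v)·h_2 from -7/12*u*v**2 + 17/3*v**3 - 91/16*u**2 - 67/24*u*v - 7*v**2 + 69/4*u - 43/6*v → 9/2*v**3 - 91/16*u**2 - 17/4*u*v - 35/4*v**2 + 69/4*u - 5/2*v
  leading term v**3: subtract (3/16)·h_1 from 9/2*v**3 - 91/16*u**2 - 17/4*u*v - 35/4*v**2 + 69/4*u - 5/2*v → -245/32*u**2 - 1/2*u*v - 11/4*v**2 + 189/8*u - 1/4*v - 129/8
  leading term u**2: no divisor's leading term divides it; move -245/32*u**2 to the remainder.
  leading term u*v: subtract (-1/28)·h_2 from -1/2*u*v - 11/4*v**2 + 189/8*u - 1/4*v - 129/8 → -15/4*v**2 + 179/8*u - 7/4*v - 97/8
  leading term v**2: no divisor's leading term divides it; move -15/4*v**2 to the remainder.
  leading term u: no divisor's leading term divides it; move 179/8*u to the remainder.
  leading term v: no divisor's leading term divides it; move -7/4*v to the remainder.
  leading term 1: no divisor's leading term divides it; move -97/8 to the remainder.
  remainder 7/16*u**3 - 245/32*u**2 - 15/4*v**2 + 179/8*u - 7/4*v - 97/8 ≠ 0; add k_3 = 7/16*u**3 - 245/32*u**2 - 15/4*v**2 + 179/8*u - 7/4*v - 97/8 to the basis.

The other S-polynomials (S(h_1,k_3), S(h_2,k_3)) all reduce to 0 modulo the current basis, so we have a Gröbner basis.
Inter-reduce: drop elements whose leading term is divisible by another's, tail-reduce, and make monic.
Reduced Gröbner basis: {u**3 - 35/2*u**2 - 60/7*v**2 + 358/7*u - 4*v - 194/7, v**3 + 7/16*u**2 - 3*v**2 - 7/2*u - 3*v + 41/4, u*v - 2*v**2 - 5/2*u - 3*v + 8}.

These coincide, so the ideals are equal.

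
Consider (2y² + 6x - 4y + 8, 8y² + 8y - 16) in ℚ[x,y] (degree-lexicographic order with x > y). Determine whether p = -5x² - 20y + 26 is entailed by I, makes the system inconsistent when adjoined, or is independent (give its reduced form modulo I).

Adjoining -5x² - 20y + 26 makes the ideal the whole ring: the system is inconsistent.

First compute the reduced Gröbner basis of I by Buchberger's algorithm.
f_1 = 2y² + 6x - 4y + 8, LT = y².
f_2 = 8y² + 8y - 16, LT = y².

S(f_1,f_2): lcm = y². S = 3x - 3y + 6.
  leading term x: no divisor's leading term divides it; move 3x to the remainder.
  leading term y: no divisor's leading term divides it; move -3y to the remainder.
  leading term 1: no divisor's leading term divides it; move 6 to the remainder.
  remainder 3x - 3y + 6 ≠ 0; add h_3 = 3x - 3y + 6 to the basis.

The other S-polynomials (S(f_1,h_3), S(f_2,h_3)) all reduce to 0 modulo the current basis, so we have a Gröbner basis.
Inter-reduce: drop elements whose leading term is divisible by another's, tail-reduce, and make monic.
Reduced Gröbner basis: {y² + y - 2, x - y + 2}.
Label its elements g_1 = y² + y - 2, g_2 = x - y + 2.

Reduce p = -5x² - 20y + 26 modulo G:
  leading term x²: subtract (-5x)·g_2 from -5x² - 20y + 26 → -5xy + 10x - 20y + 26
  leading term xy: subtract (-5y)·g_2 from -5xy + 10x - 20y + 26 → -5y² + 10x - 10y + 26
  leading term y²: subtract (-5)·g_1 from -5y² + 10x - 10y + 26 → 10x - 5y + 16
  leading term x: subtract (10)·g_2 from 10x - 5y + 16 → 5y - 4
  leading term y: no divisor's leading term divides it; move 5y to the remainder.
  leading term 1: no divisor's leading term divides it; move -4 to the remainder.
  normal form = 5y - 4.
The normal form is nonzero, so p ∉ I. Since p minus its normal form lies in I, I + (p) = I + (r) where r = 5y - 4; decide whether this ideal is the whole ring.
Run Buchberger on G together with r (pairs among the g_i already reduce to 0 since G is a Gröbner basis):
g_1 = y² + y - 2, LT = y².
g_2 = x - y + 2, LT = x.
r = 5y - 4, LT = y.

S(g_1,r): lcm = y². S = 9/5y - 2.
  leading term y: subtract (9/25)·r from 9/5y - 2 → -14/25
  leading term 1: no divisor's leading term divides it; move -14/25 to the remainder.
  remainder -14/25 ≠ 0; add m_4 = -14/25 to the basis.

The other S-polynomials (S(g_1,g_2), S(g_2,r), S(g_1,m_4), S(g_2,m_4), S(r,m_4)) all reduce to 0 modulo the current basis, so we have a Gröbner basis.
Inter-reduce: drop elements whose leading term is divisible by another's, tail-reduce, and make monic.
Reduced Gröbner basis: {1}.
The reduced Gröbner basis of I + (p) is {1}: the ideal is the whole ring, so the enlarged system has no common solution — adjoining p is inconsistent.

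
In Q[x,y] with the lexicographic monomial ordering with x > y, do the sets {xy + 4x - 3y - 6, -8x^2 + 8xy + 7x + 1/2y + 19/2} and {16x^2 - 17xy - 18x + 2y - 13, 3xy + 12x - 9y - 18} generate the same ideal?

Yes, the ideals are equal.

For a fixed monomial order, each ideal has a unique reduced Gröbner basis; comparing bases decides equality.
Buchberger on the first generating set:
f_1 = xy + 4x - 3y - 6, LT = xy.
f_2 = -8x^2 + 8xy + 7x + 1/2y + 19/2, LT = x^2.

S(f_1,f_2): lcm = x^2y. S = 4x^2 + xy^2 - 17/8xy - 6x + 1/16y^2 + 19/16y.
  leading term x^2: subtract (-1/2)·f_2 from 4x^2 + xy^2 - 17/8xy - 6x + 1/16y^2 + 19/16y → xy^2 + 15/8xy - 5/2x + 1/16y^2 + 23/16y + 19/4
  leading term xy^2: subtract (y)·f_1 from xy^2 + 15/8xy - 5/2x + 1/16y^2 + 23/16y + 19/4 → -17/8xy - 5/2x + 49/16y^2 + 119/16y + 19/4
  leading term xy: subtract (-17/8)·f_1 from -17/8xy - 5/2x + 49/16y^2 + 119/16y + 19/4 → 6x + 49/16y^2 + 17/16y - 8
  leading term x: no divisor's leading term divides it; move 6x to the remainder.
  leading term y^2: no divisor's leading term divides it; move 49/16y^2 to the remainder.
  leading term y: no divisor's leading term divides it; move 17/16y to the remainder.
  leading term 1: no divisor's leading term divides it; move -8 to the remainder.
  remainder 6x + 49/16y^2 + 17/16y - 8 ≠ 0; add g_3 = 6x + 49/16y^2 + 17/16y - 8 to the basis.

S(f_1,g_3): lcm = xy. S = 4x - 49/96y^3 - 17/96y^2 - 5/3y - 6.
  leading term x: subtract (2/3)·g_3 from 4x - 49/96y^3 - 17/96y^2 - 5/3y - 6 → -49/96y^3 - 71/32y^2 - 19/8y - 2/3
  leading term y^3: no divisor's leading term divides it; move -49/96y^3 to the remainder.
  leading term y^2: no divisor's leading term divides it; move -71/32y^2 to the remainder.
  leading term y: no divisor's leading term divides it; move -19/8y to the remainder.
  leading term 1: no divisor's leading term divides it; move -2/3 to the remainder.
  remainder -49/96y^3 - 71/32y^2 - 19/8y - 2/3 ≠ 0; add g_4 = -49/96y^3 - 71/32y^2 - 19/8y - 2/3 to the basis.

S(f_2,g_3): lcm = x^2. S = -49/96xy^2 - 113/96xy + 11/24x - 1/16y - 19/16.
  leading term xy^2: subtract (-49/96y)·f_1 from -49/96xy^2 - 113/96xy + 11/24x - 1/16y - 19/16 → 83/96xy + 11/24x - 49/32y^2 - 25/8y - 19/16
  leading term xy: subtract (83/96)·f_1 from 83/96xy + 11/24x - 49/32y^2 - 25/8y - 19/16 → -3x - 49/32y^2 - 17/32y + 4
  leading term x: subtract (-1/2)·g_3 from -3x - 49/32y^2 - 17/32y + 4 → 0
  remainder 0.

S(f_1,g_4): lcm = xy^3. S = -17/49xy^2 - 228/49xy - 64/49x - 3y^3 - 6y^2.
  leading term xy^2: subtract (-17/49y)·f_1 from -17/49xy^2 - 228/49xy - 64/49x - 3y^3 - 6y^2 → -160/49xy - 64/49x - 3y^3 - 345/49y^2 - 102/49y
  leading term xy: subtract (-160/49)·f_1 from -160/49xy - 64/49x - 3y^3 - 345/49y^2 - 102/49y → 576/49x - 3y^3 - 345/49y^2 - 582/49y - 960/49
  leading term x: subtract (96/49)·g_3 from 576/49x - 3y^3 - 345/49y^2 - 582/49y - 960/49 → -3y^3 - 639/49y^2 - 684/49y - 192/49
  leading term y^3: subtract (288/49)·g_4 from -3y^3 - 639/49y^2 - 684/49y - 192/49 → 0
  remainder 0.

S(f_2,g_4): leading monomials are coprime, so the S-polynomial reduces to 0 (Buchberger's first criterion).
S(g_3,g_4): leading monomials are coprime, so the S-polynomial reduces to 0 (Buchberger's first criterion).
Every S-polynomial of the final basis reduces to 0, so we have a Gröbner basis.
Inter-reduce: drop elements whose leading term is divisible by another's, tail-reduce, and make monic.
Reduced Gröbner basis: {x + 49/96y^2 + 17/96y - 4/3, y^3 + 213/49y^2 + 228/49y + 64/49}.

Buchberger on the second generating set:
h_1 = 16x^2 - 17xy - 18x + 2y - 13, LT = x^2.
h_2 = 3xy + 12x - 9y - 18, LT = xy.

S(h_1,h_2): lcm = x^2y. S = -4x^2 - 17/16xy^2 + 15/8xy + 6x + 1/8y^2 - 13/16y.
  leading term x^2: subtract (-1/4)·h_1 from -4x^2 - 17/16xy^2 + 15/8xy + 6x + 1/8y^2 - 13/16y → -17/16xy^2 - 19/8xy + 3/2x + 1/8y^2 - 5/16y - 13/4
  leading term xy^2: subtract (-17/48y)·h_2 from -17/16xy^2 - 19/8xy + 3/2x + 1/8y^2 - 5/16y - 13/4 → 15/8xy + 3/2x - 49/16y^2 - 107/16y - 13/4
  leading term xy: subtract (5/8)·h_2 from 15/8xy + 3/2x - 49/16y^2 - 107/16y - 13/4 → -6x - 49/16y^2 - 17/16y + 8
  leading term x: no divisor's leading term divides it; move -6x to the remainder.
  leading term y^2: no divisor's leading term divides it; move -49/16y^2 to the remainder.
  leading term y: no divisor's leading term divides it; move -17/16y to the remainder.
  leading term 1: no divisor's leading term divides it; move 8 to the remainder.
  remainder -6x - 49/16y^2 - 17/16y + 8 ≠ 0; add k_3 = -6x - 49/16y^2 - 17/16y + 8 to the basis.

S(h_1,k_3): lcm = x^2. S = -49/96xy^2 - 119/96xy + 5/24x + 1/8y - 13/16.
  leading term xy^2: subtract (-49/288y)·h_2 from -49/96xy^2 - 119/96xy + 5/24x + 1/8y - 13/16 → 77/96xy + 5/24x - 49/32y^2 - 47/16y - 13/16
  leading term xy: subtract (77/288)·h_2 from 77/96xy + 5/24x - 49/32y^2 - 47/16y - 13/16 → -3x - 49/32y^2 - 17/32y + 4
  leading term x: subtract (1/2)·k_3 from -3x - 49/32y^2 - 17/32y + 4 → 0
  remainder 0.

S(h_2,k_3): lcm = xy. S = 4x - 49/96y^3 - 17/96y^2 - 5/3y - 6.
  leading term x: subtract (-2/3)·k_3 from 4x - 49/96y^3 - 17/96y^2 - 5/3y - 6 → -49/96y^3 - 71/32y^2 - 19/8y - 2/3
  leading term y^3: no divisor's leading term divides it; move -49/96y^3 to the remainder.
  leading term y^2: no divisor's leading term divides it; move -71/32y^2 to the remainder.
  leading term y: no divisor's leading term divides it; move -19/8y to the remainder.
  leading term 1: no divisor's leading term divides it; move -2/3 to the remainder.
  remainder -49/96y^3 - 71/32y^2 - 19/8y - 2/3 ≠ 0; add k_4 = -49/96y^3 - 71/32y^2 - 19/8y - 2/3 to the basis.

S(h_1,k_4): leading monomials are coprime, so the S-polynomial reduces to 0 (Buchberger's first criterion).
S(h_2,k_4): lcm = xy^3. S = -17/49xy^2 - 228/49xy - 64/49x - 3y^3 - 6y^2.
  leading term xy^2: subtract (-17/147y)·h_2 from -17/49xy^2 - 228/49xy - 64/49x - 3y^3 - 6y^2 → -160/49xy - 64/49x - 3y^3 - 345/49y^2 - 102/49y
  leading term xy: subtract (-160/147)·h_2 from -160/49xy - 64/49x - 3y^3 - 345/49y^2 - 102/49y → 576/49x - 3y^3 - 345/49y^2 - 582/49y - 960/49
  leading term x: subtract (-96/49)·k_3 from 576/49x - 3y^3 - 345/49y^2 - 582/49y - 960/49 → -3y^3 - 639/49y^2 - 684/49y - 192/49
  leading term y^3: subtract (288/49)·k_4 from -3y^3 - 639/49y^2 - 684/49y - 192/49 → 0
  remainder 0.

S(k_3,k_4): leading monomials are coprime, so the S-polynomial reduces to 0 (Buchberger's first criterion).
Every S-polynomial of the final basis reduces to 0, so we have a Gröbner basis.
Inter-reduce: drop elements whose leading term is divisible by another's, tail-reduce, and make monic.
Reduced Gröbner basis: {x + 49/96y^2 + 17/96y - 4/3, y^3 + 213/49y^2 + 228/49y + 64/49}.

The two bases agree; hence the ideals are identical.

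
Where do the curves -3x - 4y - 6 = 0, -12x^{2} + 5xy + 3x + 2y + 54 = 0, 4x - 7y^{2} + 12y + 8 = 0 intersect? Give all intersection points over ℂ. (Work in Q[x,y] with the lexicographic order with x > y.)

{(-2, 0)}

Compute a lex Gröbner basis by Buchberger's algorithm.
f_1 = -3x - 4y - 6, LT = x.
f_2 = -12x^{2} + 5xy + 3x + 2y + 54, LT = x^{2}.
f_3 = 4x - 7y^{2} + 12y + 8, LT = x.

S(f_1,f_2): lcm = x^{2}. S = \tfrac{7}{4}xy + \tfrac{9}{4}x + \tfrac{1}{6}y + \tfrac{9}{2}.
  leading term xy: subtract (-\tfrac{7}{12}y)·f_1 from \tfrac{7}{4}xy + \tfrac{9}{4}x + \tfrac{1}{6}y + \tfrac{9}{2} → \tfrac{9}{4}x - \tfrac{7}{3}y^{2} - \tfrac{10}{3}y + \tfrac{9}{2}
  leading term x: subtract (-\tfrac{3}{4})·f_1 from \tfrac{9}{4}x - \tfrac{7}{3}y^{2} - \tfrac{10}{3}y + \tfrac{9}{2} → -\tfrac{7}{3}y^{2} - \tfrac{19}{3}y
  leading term y^{2}: no divisor's leading term divides it; move -\tfrac{7}{3}y^{2} to the remainder.
  leading term y: no divisor's leading term divides it; move -\tfrac{19}{3}y to the remainder.
  remainder -\tfrac{7}{3}y^{2} - \tfrac{19}{3}y ≠ 0; add h_4 = -\tfrac{7}{3}y^{2} - \tfrac{19}{3}y to the basis.

S(f_1,f_3): lcm = x. S = \tfrac{7}{4}y^{2} - \tfrac{5}{3}y.
  leading term y^{2}: subtract (-\tfrac{3}{4})·h_4 from \tfrac{7}{4}y^{2} - \tfrac{5}{3}y → -\tfrac{77}{12}y
  leading term y: no divisor's leading term divides it; move -\tfrac{77}{12}y to the remainder.
  remainder -\tfrac{77}{12}y ≠ 0; add h_5 = -\tfrac{77}{12}y to the basis.

The other S-polynomials (S(f_2,f_3), S(f_1,h_4), S(f_2,h_4), S(f_3,h_4), S(f_1,h_5), S(f_2,h_5), S(f_3,h_5), S(h_4,h_5)) all reduce to 0 modulo the current basis, so we have a Gröbner basis.
Inter-reduce: drop elements whose leading term is divisible by another's, tail-reduce, and make monic.
Reduced Gröbner basis: {x + 2, y}.

From the last basis element, y = 0, so y takes values in {0}. Each choice, substituted upward through the basis, yields the corresponding point(s) of the solution set.
  y = 0: the earlier basis element becomes x + 2 = 0, giving x = -2 — point (-2, 0).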